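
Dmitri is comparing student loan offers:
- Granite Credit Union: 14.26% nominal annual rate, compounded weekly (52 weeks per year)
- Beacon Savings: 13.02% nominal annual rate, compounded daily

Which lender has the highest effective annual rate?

Granite Credit Union: (1 + 0.1426/52)^52 − 1 = 15.304%
Beacon Savings: (1 + 0.1302/365)^365 − 1 = 13.903%
The highest effective annual rate is Granite Credit Union at 15.304%.

Granite Credit Union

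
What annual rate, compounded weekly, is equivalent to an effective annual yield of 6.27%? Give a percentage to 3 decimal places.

(1 + r/52)^52 − 1 = 0.0627, so 1 + r/52 = 1.0627^(1/52).
r/52 = 0.001170, so r = 0.060848 = 6.085%.

6.085%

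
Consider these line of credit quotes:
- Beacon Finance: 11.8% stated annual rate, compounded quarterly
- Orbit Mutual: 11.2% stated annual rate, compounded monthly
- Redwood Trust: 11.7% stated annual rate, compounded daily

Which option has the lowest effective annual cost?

Orbit Mutual

Beacon Finance: (1 + 0.118/4)^4 − 1 = 12.332%
Orbit Mutual: (1 + 0.112/12)^12 − 1 = 11.793%
Redwood Trust: (1 + 0.117/365)^365 − 1 = 12.410%
The lowest effective annual rate is Orbit Mutual at 11.793%.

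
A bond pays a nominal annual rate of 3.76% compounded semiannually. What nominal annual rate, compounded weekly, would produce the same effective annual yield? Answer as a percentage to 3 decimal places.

3.726%

EAR = (1 + 0.0376/2)^2 − 1 = 0.037953.
Solve (1 + r/52)^52 = 1.037953: r/52 = 1.037953^(1/52) − 1 = 0.000717, so r = 0.037264 = 3.726%.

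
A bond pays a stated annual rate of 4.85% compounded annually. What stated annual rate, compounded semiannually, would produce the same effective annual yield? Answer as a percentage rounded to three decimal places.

4.793%

Compounded annually, EAR = nominal = 0.048500.
Solve (1 + r/2)^2 = 1.048500: r/2 = 1.048500^(1/2) − 1 = 0.023963, so r = 0.047926 = 4.793%.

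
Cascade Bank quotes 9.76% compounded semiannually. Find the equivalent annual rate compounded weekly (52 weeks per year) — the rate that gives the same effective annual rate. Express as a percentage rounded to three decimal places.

9.538%

EAR = (1 + 0.0976/2)^2 − 1 = 0.099981.
Solve (1 + r/52)^52 = 1.099981: r/52 = 1.099981^(1/52) − 1 = 0.001834, so r = 0.095381 = 9.538%.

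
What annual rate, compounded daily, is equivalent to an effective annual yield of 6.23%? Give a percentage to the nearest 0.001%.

6.044%

(1 + r/365)^365 − 1 = 0.0623, so 1 + r/365 = 1.0623^(1/365).
r/365 = 0.000166, so r = 0.060441 = 6.044%.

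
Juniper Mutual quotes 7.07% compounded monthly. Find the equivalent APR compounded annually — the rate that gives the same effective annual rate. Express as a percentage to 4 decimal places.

7.3037%

EAR = (1 + 0.0707/12)^12 − 1 = 0.073037.
Compounded annually, the equivalent nominal rate is the EAR itself: 7.3037%.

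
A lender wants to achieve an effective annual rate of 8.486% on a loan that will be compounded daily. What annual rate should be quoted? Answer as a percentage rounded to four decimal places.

(1 + r/365)^365 − 1 = 0.08486, so 1 + r/365 = 1.08486^(1/365).
r/365 = 0.000223, so r = 0.081460 = 8.1460%.

8.1460%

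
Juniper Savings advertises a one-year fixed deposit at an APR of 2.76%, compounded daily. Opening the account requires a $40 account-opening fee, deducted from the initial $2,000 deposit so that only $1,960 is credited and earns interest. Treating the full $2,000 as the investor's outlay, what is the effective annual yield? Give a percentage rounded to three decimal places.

Value after one year: 1,960 × (1 + 0.0276/365)^365 = 1,960 × 1.027983 = $2,014.85.
Effective yield on the $2,000 outlay: 2,014.85 / 2,000 − 1 = 0.007424 = 0.742%.

0.742%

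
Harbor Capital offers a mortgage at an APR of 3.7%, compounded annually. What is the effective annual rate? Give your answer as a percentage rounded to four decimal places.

Annual compounding means the effective rate equals the nominal rate: 3.7000%.

3.7000%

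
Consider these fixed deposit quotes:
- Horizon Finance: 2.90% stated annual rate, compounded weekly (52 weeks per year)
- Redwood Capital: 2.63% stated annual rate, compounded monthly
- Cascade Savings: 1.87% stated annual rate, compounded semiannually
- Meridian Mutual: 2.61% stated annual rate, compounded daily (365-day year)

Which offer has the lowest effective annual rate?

Horizon Finance: (1 + 0.0290/52)^52 − 1 = 2.942%
Redwood Capital: (1 + 0.0263/12)^12 − 1 = 2.662%
Cascade Savings: (1 + 0.0187/2)^2 − 1 = 1.879%
Meridian Mutual: (1 + 0.0261/365)^365 − 1 = 2.644%
The lowest effective annual rate is Cascade Savings at 1.879%.

Cascade Savings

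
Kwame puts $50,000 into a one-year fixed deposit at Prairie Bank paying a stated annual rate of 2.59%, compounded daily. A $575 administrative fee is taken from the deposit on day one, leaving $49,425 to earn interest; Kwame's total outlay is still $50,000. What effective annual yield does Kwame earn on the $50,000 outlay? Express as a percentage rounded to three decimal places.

Value after one year: 49,425 × (1 + 0.0259/365)^365 = 49,425 × 1.026237 = $50,721.78.
Effective yield on the $50,000 outlay: 50,721.78 / 50,000 − 1 = 0.014436 = 1.444%.

1.444%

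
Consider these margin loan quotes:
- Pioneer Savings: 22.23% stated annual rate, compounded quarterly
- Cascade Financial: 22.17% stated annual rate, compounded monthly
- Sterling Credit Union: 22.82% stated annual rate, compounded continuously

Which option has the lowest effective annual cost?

Pioneer Savings

Pioneer Savings: (1 + 0.2223/4)^4 − 1 = 24.153%
Cascade Financial: (1 + 0.2217/12)^12 − 1 = 24.567%
Sterling Credit Union: e^0.2282 − 1 = 25.634%
The lowest effective annual rate is Pioneer Savings at 24.153%.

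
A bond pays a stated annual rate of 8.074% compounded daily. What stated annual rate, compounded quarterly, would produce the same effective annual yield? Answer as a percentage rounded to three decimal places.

EAR = (1 + 0.08074/365)^365 − 1 = 0.084079.
Solve (1 + r/4)^4 = 1.084079: r/4 = 1.084079^(1/4) − 1 = 0.020388, so r = 0.081551 = 8.155%.

8.155%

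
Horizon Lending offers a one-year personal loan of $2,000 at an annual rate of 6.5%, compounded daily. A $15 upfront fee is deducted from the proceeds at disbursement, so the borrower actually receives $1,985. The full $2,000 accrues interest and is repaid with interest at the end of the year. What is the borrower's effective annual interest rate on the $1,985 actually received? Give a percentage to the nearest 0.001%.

7.522%

Amount owed after one year: 2,000 × (1 + 0.065/365)^365 = 2,000 × 1.067153 = $2,134.31.
Effective rate on net proceeds: 2,134.31 / 1,985 − 1 = 0.075217 = 7.522%.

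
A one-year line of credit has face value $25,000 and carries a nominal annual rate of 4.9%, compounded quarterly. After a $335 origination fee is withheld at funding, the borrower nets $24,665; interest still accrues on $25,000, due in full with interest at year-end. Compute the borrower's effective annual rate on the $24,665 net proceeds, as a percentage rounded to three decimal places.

Amount owed after one year: 25,000 × (1 + 0.049/4)^4 = 25,000 × 1.049908 = $26,247.69.
Effective rate on net proceeds: 26,247.69 / 24,665 − 1 = 0.064168 = 6.417%.

6.417%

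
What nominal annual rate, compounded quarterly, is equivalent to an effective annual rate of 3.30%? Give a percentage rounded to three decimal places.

(1 + r/4)^4 − 1 = 0.0330, so 1 + r/4 = 1.0330^(1/4).
r/4 = 0.008150, so r = 0.032599 = 3.260%.

3.260%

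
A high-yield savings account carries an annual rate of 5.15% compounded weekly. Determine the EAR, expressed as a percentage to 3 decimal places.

EAR = (1 + 0.0515/52)^52 − 1.
= (1 + 0.000990)^52 − 1 = 1.052822 − 1 = 5.282%.

5.282%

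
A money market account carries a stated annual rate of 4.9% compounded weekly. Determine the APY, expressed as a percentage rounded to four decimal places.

EAR = (1 + 0.049/52)^52 − 1.
= (1 + 0.000942)^52 − 1 = 1.050196 − 1 = 5.0196%.

5.0196%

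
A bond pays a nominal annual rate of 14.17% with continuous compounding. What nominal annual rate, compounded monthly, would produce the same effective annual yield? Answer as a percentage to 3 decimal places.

14.254%

EAR under continuous compounding: e^0.1417 − 1 = 0.152231.
Solve (1 + r/12)^12 = 1.152231: r/12 = 1.152231^(1/12) − 1 = 0.011878, so r = 0.142540 = 14.254%.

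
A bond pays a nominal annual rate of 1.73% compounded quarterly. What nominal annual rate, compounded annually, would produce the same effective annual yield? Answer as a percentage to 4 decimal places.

EAR = (1 + 0.0173/4)^4 − 1 = 0.017413.
Compounded annually, the equivalent nominal rate is the EAR itself: 1.7413%.

1.7413%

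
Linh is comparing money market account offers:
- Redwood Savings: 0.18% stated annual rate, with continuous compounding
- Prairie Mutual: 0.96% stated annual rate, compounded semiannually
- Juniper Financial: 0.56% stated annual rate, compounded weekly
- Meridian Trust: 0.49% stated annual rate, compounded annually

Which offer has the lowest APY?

Redwood Savings: e^0.0018 − 1 = 0.180%
Prairie Mutual: (1 + 0.0096/2)^2 − 1 = 0.962%
Juniper Financial: (1 + 0.0056/52)^52 − 1 = 0.562%
Meridian Trust: compounded annually, EAR = 0.490%
The lowest effective annual rate is Redwood Savings at 0.180%.

Redwood Savings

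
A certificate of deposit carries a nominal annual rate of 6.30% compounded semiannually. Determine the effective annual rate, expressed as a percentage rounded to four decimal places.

6.3992%

EAR = (1 + 0.0630/2)^2 − 1.
= (1 + 0.031500)^2 − 1 = 1.063992 − 1 = 6.3992%.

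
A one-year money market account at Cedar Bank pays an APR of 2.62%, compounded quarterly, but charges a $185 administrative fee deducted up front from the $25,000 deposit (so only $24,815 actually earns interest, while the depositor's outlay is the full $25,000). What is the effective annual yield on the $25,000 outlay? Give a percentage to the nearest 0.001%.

Value after one year: 24,815 × (1 + 0.0262/4)^4 = 24,815 × 1.026459 = $25,471.57.
Effective yield on the $25,000 outlay: 25,471.57 / 25,000 − 1 = 0.018863 = 1.886%.

1.886%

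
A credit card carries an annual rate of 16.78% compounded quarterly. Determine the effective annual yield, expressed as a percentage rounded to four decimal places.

17.8657%

EAR = (1 + 0.1678/4)^4 − 1.
= (1 + 0.041950)^4 − 1 = 1.178657 − 1 = 17.8657%.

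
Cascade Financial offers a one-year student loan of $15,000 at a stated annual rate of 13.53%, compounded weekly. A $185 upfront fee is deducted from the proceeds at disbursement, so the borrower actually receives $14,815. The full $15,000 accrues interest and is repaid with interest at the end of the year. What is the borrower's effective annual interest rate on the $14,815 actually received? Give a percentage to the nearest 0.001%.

Amount owed after one year: 15,000 × (1 + 0.1353/52)^52 = 15,000 × 1.144679 = $17,170.19.
Effective rate on net proceeds: 17,170.19 / 14,815 − 1 = 0.158973 = 15.897%.

15.897%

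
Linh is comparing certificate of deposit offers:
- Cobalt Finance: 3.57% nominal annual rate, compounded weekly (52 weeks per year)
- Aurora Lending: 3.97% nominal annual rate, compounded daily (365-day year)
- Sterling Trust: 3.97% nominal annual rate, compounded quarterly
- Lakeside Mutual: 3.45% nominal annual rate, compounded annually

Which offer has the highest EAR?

Aurora Lending

Cobalt Finance: (1 + 0.0357/52)^52 − 1 = 3.633%
Aurora Lending: (1 + 0.0397/365)^365 − 1 = 4.050%
Sterling Trust: (1 + 0.0397/4)^4 − 1 = 4.029%
Lakeside Mutual: compounded annually, EAR = 3.450%
The highest effective annual rate is Aurora Lending at 4.050%.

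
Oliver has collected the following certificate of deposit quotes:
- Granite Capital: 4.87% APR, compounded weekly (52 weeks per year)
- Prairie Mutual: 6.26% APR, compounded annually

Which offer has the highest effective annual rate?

Granite Capital: (1 + 0.0487/52)^52 − 1 = 4.988%
Prairie Mutual: compounded annually, EAR = 6.260%
The highest effective annual rate is Prairie Mutual at 6.260%.

Prairie Mutual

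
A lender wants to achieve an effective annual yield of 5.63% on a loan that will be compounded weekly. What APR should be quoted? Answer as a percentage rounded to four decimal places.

(1 + r/52)^52 − 1 = 0.0563, so 1 + r/52 = 1.0563^(1/52).
r/52 = 0.001054, so r = 0.054801 = 5.4801%.

5.4801%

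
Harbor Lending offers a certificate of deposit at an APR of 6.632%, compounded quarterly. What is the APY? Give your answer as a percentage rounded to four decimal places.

6.7988%

EAR = (1 + 0.06632/4)^4 − 1.
= 1.067988 − 1 = 6.7988%.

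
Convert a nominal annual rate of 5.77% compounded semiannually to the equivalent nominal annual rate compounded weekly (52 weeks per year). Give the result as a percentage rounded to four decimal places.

5.6914%

EAR = (1 + 0.0577/2)^2 − 1 = 0.058532.
Solve (1 + r/52)^52 = 1.058532: r/52 = 1.058532^(1/52) − 1 = 0.001095, so r = 0.056914 = 5.6914%.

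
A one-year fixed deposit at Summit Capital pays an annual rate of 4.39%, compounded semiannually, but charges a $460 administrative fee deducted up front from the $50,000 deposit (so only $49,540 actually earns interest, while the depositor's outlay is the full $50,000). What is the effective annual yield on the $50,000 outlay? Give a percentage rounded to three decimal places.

3.477%

Value after one year: 49,540 × (1 + 0.0439/2)^2 = 49,540 × 1.044382 = $51,738.67.
Effective yield on the $50,000 outlay: 51,738.67 / 50,000 − 1 = 0.034773 = 3.477%.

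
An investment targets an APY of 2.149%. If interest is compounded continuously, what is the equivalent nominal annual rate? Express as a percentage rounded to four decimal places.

Continuous: nominal r satisfies e^r − 1 = 0.02149.
r = ln(1 + 0.02149) = ln(1.02149) = 0.021262 = 2.1262%.

2.1262%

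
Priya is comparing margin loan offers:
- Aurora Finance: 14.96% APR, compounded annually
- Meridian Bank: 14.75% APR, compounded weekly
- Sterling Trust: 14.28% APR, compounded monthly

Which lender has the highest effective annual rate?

Meridian Bank

Aurora Finance: compounded annually, EAR = 14.960%
Meridian Bank: (1 + 0.1475/52)^52 − 1 = 15.869%
Sterling Trust: (1 + 0.1428/12)^12 − 1 = 15.253%
The highest effective annual rate is Meridian Bank at 15.869%.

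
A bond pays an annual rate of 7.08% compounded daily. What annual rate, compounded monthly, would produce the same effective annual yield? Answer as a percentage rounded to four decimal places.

EAR = (1 + 0.0708/365)^365 − 1 = 0.073359.
Solve (1 + r/12)^12 = 1.073359: r/12 = 1.073359^(1/12) − 1 = 0.005917, so r = 0.071002 = 7.1002%.

7.1002%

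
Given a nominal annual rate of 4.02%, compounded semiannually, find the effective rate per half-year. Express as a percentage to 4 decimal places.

2.0100%

With a nominal annual rate compounded semiannually, the periodic rate is the nominal rate divided by 2.
i = 0.0402 / 2 = 0.0201000 = 2.0100%.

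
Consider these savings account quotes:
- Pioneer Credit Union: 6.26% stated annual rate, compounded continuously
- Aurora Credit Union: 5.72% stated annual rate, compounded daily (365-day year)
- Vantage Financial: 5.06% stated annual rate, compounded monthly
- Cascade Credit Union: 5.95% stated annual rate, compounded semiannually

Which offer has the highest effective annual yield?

Pioneer Credit Union

Pioneer Credit Union: e^0.0626 − 1 = 6.460%
Aurora Credit Union: (1 + 0.0572/365)^365 − 1 = 5.886%
Vantage Financial: (1 + 0.0506/12)^12 − 1 = 5.179%
Cascade Credit Union: (1 + 0.0595/2)^2 − 1 = 6.039%
The highest effective annual rate is Pioneer Credit Union at 6.460%.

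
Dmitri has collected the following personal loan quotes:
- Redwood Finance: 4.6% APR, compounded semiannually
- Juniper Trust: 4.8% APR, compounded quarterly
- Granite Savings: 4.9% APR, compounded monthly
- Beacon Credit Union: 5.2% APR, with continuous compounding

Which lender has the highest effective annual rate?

Beacon Credit Union

Redwood Finance: (1 + 0.046/2)^2 − 1 = 4.653%
Juniper Trust: (1 + 0.048/4)^4 − 1 = 4.887%
Granite Savings: (1 + 0.049/12)^12 − 1 = 5.012%
Beacon Credit Union: e^0.052 − 1 = 5.338%
The highest effective annual rate is Beacon Credit Union at 5.338%.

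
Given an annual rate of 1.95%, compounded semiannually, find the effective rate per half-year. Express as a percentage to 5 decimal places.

With a nominal annual rate compounded semiannually, the periodic rate is the nominal rate divided by 2.
i = 0.0195 / 2 = 0.0097500 = 0.97500%.

0.97500%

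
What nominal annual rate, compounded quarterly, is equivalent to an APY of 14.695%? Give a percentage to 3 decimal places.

(1 + r/4)^4 − 1 = 0.14695, so 1 + r/4 = 1.14695^(1/4).
r/4 = 0.034871, so r = 0.139483 = 13.948%.

13.948%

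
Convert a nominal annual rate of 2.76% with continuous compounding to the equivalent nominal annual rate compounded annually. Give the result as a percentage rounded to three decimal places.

2.798%

EAR under continuous compounding: e^0.0276 − 1 = 0.027984.
Compounded annually, the equivalent nominal rate is the EAR itself: 2.798%.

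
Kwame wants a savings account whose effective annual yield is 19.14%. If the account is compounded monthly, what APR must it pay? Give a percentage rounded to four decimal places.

17.6413%

(1 + r/12)^12 − 1 = 0.1914, so 1 + r/12 = 1.1914^(1/12).
r/12 = 0.014701, so r = 0.176413 = 17.6413%.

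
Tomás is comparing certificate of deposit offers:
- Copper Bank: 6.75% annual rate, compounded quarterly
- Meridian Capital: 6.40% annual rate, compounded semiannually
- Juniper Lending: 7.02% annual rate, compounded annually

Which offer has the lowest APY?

Meridian Capital

Copper Bank: (1 + 0.0675/4)^4 − 1 = 6.923%
Meridian Capital: (1 + 0.0640/2)^2 − 1 = 6.502%
Juniper Lending: compounded annually, EAR = 7.020%
The lowest effective annual rate is Meridian Capital at 6.502%.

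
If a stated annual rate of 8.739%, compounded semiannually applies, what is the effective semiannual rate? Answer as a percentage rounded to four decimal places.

4.3695%

With a nominal annual rate compounded semiannually, the periodic rate is the nominal rate divided by 2.
i = 0.08739 / 2 = 0.0436950 = 4.3695%.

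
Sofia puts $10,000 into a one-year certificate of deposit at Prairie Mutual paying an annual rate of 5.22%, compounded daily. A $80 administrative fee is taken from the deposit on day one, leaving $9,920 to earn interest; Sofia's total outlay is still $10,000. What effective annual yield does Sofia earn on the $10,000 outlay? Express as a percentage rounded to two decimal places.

4.52%

Value after one year: 9,920 × (1 + 0.0522/365)^365 = 9,920 × 1.053583 = $10,451.54.
Effective yield on the $10,000 outlay: 10,451.54 / 10,000 − 1 = 0.045154 = 4.52%.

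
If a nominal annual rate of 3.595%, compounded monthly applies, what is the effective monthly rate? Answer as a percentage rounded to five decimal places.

With a nominal annual rate compounded monthly, the periodic rate is the nominal rate divided by 12.
i = 0.03595 / 12 = 0.0029958 = 0.29958%.

0.29958%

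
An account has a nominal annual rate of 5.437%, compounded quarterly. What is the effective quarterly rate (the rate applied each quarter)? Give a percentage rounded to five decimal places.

With a nominal annual rate compounded quarterly, the periodic rate is the nominal rate divided by 4.
i = 0.05437 / 4 = 0.0135925 = 1.35925%.

1.35925%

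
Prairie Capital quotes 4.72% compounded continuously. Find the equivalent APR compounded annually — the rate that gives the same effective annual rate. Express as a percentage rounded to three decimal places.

4.833%

EAR under continuous compounding: e^0.0472 − 1 = 0.048332.
Compounded annually, the equivalent nominal rate is the EAR itself: 4.833%.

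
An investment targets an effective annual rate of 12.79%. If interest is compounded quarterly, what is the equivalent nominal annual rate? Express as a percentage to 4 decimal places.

(1 + r/4)^4 − 1 = 0.1279, so 1 + r/4 = 1.1279^(1/4).
r/4 = 0.030547, so r = 0.122187 = 12.2187%.

12.2187%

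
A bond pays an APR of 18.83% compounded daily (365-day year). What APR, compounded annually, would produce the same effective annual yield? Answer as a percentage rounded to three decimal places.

EAR = (1 + 0.1883/365)^365 − 1 = 0.207137.
Compounded annually, the equivalent nominal rate is the EAR itself: 20.714%.

20.714%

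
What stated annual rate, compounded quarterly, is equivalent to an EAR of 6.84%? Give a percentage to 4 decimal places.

6.6712%

(1 + r/4)^4 − 1 = 0.0684, so 1 + r/4 = 1.0684^(1/4).
r/4 = 0.016678, so r = 0.066712 = 6.6712%.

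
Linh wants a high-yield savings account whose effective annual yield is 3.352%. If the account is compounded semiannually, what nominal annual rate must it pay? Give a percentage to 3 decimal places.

3.324%

(1 + r/2)^2 − 1 = 0.03352, so 1 + r/2 = 1.03352^(1/2).
r/2 = 0.016622, so r = 0.033244 = 3.324%.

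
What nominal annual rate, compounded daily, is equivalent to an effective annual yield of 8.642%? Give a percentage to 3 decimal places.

(1 + r/365)^365 − 1 = 0.08642, so 1 + r/365 = 1.08642^(1/365).
r/365 = 0.000227, so r = 0.082897 = 8.290%.

8.290%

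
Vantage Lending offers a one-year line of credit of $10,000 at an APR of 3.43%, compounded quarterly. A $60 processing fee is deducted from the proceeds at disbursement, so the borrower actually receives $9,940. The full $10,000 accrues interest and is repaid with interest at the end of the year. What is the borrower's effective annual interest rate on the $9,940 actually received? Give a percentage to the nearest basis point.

4.10%

Amount owed after one year: 10,000 × (1 + 0.0343/4)^4 = 10,000 × 1.034744 = $10,347.44.
Effective rate on net proceeds: 10,347.44 / 9,940 − 1 = 0.040990 = 4.10%.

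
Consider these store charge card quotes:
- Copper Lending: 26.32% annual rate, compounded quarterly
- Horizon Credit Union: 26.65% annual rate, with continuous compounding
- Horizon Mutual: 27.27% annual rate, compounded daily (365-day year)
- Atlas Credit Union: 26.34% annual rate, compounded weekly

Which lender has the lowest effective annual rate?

Copper Lending

Copper Lending: (1 + 0.2632/4)^4 − 1 = 29.034%
Horizon Credit Union: e^0.2665 − 1 = 30.539%
Horizon Mutual: (1 + 0.2727/365)^365 − 1 = 31.337%
Atlas Credit Union: (1 + 0.2634/52)^52 − 1 = 30.048%
The lowest effective annual rate is Copper Lending at 29.034%.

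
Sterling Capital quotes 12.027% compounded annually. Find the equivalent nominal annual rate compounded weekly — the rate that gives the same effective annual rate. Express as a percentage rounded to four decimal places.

11.3694%

Compounded annually, EAR = nominal = 0.120270.
Solve (1 + r/52)^52 = 1.120270: r/52 = 1.120270^(1/52) − 1 = 0.002186, so r = 0.113694 = 11.3694%.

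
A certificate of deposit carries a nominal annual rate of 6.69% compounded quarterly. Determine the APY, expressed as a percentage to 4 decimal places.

EAR = (1 + 0.0669/4)^4 − 1.
= (1 + 0.016725)^4 − 1 = 1.068597 − 1 = 6.8597%.

6.8597%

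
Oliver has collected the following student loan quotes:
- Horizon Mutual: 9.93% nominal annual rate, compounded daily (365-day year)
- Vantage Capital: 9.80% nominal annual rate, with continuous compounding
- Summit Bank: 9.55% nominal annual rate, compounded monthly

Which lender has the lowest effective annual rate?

Summit Bank

Horizon Mutual: (1 + 0.0993/365)^365 − 1 = 10.438%
Vantage Capital: e^0.0980 − 1 = 10.296%
Summit Bank: (1 + 0.0955/12)^12 − 1 = 9.979%
The lowest effective annual rate is Summit Bank at 9.979%.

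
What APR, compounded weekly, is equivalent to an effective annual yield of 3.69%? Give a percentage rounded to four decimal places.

3.6248%

(1 + r/52)^52 − 1 = 0.0369, so 1 + r/52 = 1.0369^(1/52).
r/52 = 0.000697, so r = 0.036248 = 3.6248%.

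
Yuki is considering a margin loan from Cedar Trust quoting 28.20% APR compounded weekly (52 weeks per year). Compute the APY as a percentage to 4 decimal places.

32.4769%

EAR = (1 + 0.2820/52)^52 − 1.
= (1 + 0.005423)^52 − 1 = 1.324769 − 1 = 32.4769%.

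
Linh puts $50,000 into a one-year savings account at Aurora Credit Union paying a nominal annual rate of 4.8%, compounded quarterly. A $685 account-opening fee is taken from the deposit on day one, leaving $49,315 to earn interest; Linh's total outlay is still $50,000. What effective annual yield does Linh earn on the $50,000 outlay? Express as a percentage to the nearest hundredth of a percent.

Value after one year: 49,315 × (1 + 0.048/4)^4 = 49,315 × 1.048871 = $51,725.07.
Effective yield on the $50,000 outlay: 51,725.07 / 50,000 − 1 = 0.034501 = 3.45%.

3.45%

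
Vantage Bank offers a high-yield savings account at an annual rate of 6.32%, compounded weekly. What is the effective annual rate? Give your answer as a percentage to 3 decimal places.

EAR = (1 + 0.0632/52)^52 − 1.
= 1.065199 − 1 = 6.520%.

6.520%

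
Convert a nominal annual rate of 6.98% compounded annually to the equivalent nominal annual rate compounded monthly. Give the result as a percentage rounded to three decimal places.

Compounded annually, EAR = nominal = 0.069800.
Solve (1 + r/12)^12 = 1.069800: r/12 = 1.069800^(1/12) − 1 = 0.005638, so r = 0.067662 = 6.766%.

6.766%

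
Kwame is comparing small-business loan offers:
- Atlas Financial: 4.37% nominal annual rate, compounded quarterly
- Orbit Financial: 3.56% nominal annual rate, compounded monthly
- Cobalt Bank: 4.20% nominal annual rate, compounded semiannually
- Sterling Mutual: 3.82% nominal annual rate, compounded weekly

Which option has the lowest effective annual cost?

Orbit Financial

Atlas Financial: (1 + 0.0437/4)^4 − 1 = 4.442%
Orbit Financial: (1 + 0.0356/12)^12 − 1 = 3.619%
Cobalt Bank: (1 + 0.0420/2)^2 − 1 = 4.244%
Sterling Mutual: (1 + 0.0382/52)^52 − 1 = 3.892%
The lowest effective annual rate is Orbit Financial at 3.619%.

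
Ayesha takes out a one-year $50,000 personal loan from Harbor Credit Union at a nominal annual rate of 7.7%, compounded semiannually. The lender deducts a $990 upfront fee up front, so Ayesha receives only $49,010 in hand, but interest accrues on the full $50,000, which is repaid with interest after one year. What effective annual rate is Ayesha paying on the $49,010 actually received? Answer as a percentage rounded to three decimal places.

Amount owed after one year: 50,000 × (1 + 0.077/2)^2 = 50,000 × 1.078482 = $53,924.11.
Effective rate on net proceeds: 53,924.11 / 49,010 − 1 = 0.100268 = 10.027%.

10.027%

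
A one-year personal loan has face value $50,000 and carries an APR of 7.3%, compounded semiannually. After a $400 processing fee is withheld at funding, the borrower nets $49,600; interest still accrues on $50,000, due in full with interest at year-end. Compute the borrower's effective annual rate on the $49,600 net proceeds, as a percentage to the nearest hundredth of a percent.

8.30%

Amount owed after one year: 50,000 × (1 + 0.073/2)^2 = 50,000 × 1.074332 = $53,716.61.
Effective rate on net proceeds: 53,716.61 / 49,600 − 1 = 0.082996 = 8.30%.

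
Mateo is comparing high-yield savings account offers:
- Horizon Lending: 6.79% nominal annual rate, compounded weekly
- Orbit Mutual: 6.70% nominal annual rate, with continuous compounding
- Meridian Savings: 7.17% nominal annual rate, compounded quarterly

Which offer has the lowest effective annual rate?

Horizon Lending: (1 + 0.0679/52)^52 − 1 = 7.021%
Orbit Mutual: e^0.0670 − 1 = 6.930%
Meridian Savings: (1 + 0.0717/4)^4 − 1 = 7.365%
The lowest effective annual rate is Orbit Mutual at 6.930%.

Orbit Mutual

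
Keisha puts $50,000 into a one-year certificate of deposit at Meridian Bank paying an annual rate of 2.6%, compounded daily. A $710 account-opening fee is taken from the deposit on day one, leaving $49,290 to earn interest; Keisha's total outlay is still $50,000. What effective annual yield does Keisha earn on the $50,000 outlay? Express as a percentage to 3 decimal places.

1.177%

Value after one year: 49,290 × (1 + 0.026/365)^365 = 49,290 × 1.026340 = $50,588.30.
Effective yield on the $50,000 outlay: 50,588.30 / 50,000 − 1 = 0.011766 = 1.177%.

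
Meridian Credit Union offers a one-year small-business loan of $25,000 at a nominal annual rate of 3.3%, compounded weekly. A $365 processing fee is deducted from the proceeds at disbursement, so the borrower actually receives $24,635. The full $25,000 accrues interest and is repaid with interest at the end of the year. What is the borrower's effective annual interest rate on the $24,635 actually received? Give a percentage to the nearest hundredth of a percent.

4.89%

Amount owed after one year: 25,000 × (1 + 0.033/52)^52 = 25,000 × 1.033540 = $25,838.49.
Effective rate on net proceeds: 25,838.49 / 24,635 − 1 = 0.048853 = 4.89%.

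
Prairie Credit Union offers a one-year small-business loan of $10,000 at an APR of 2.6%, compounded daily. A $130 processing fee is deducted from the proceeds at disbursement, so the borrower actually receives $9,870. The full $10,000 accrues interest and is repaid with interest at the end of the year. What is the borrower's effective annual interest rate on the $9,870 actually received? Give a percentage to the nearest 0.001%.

3.986%

Amount owed after one year: 10,000 × (1 + 0.026/365)^365 = 10,000 × 1.026340 = $10,263.40.
Effective rate on net proceeds: 10,263.40 / 9,870 − 1 = 0.039858 = 3.986%.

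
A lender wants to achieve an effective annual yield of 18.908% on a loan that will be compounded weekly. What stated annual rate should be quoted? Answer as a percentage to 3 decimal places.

17.347%

(1 + r/52)^52 − 1 = 0.18908, so 1 + r/52 = 1.18908^(1/52).
r/52 = 0.003336, so r = 0.173469 = 17.347%.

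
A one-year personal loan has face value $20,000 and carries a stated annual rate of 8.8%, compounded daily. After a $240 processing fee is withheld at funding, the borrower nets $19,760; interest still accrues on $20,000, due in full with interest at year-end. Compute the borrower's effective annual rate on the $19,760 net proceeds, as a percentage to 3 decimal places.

Amount owed after one year: 20,000 × (1 + 0.088/365)^365 = 20,000 × 1.091977 = $21,839.53.
Effective rate on net proceeds: 21,839.53 / 19,760 − 1 = 0.105239 = 10.524%.

10.524%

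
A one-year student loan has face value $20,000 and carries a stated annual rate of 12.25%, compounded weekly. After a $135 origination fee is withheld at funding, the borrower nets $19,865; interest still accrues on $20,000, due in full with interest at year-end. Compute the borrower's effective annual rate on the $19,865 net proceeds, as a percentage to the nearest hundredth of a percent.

13.78%

Amount owed after one year: 20,000 × (1 + 0.1225/52)^52 = 20,000 × 1.130156 = $22,603.13.
Effective rate on net proceeds: 22,603.13 / 19,865 − 1 = 0.137837 = 13.78%.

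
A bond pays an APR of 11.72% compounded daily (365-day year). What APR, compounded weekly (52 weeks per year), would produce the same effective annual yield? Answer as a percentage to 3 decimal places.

11.731%

EAR = (1 + 0.1172/365)^365 − 1 = 0.124323.
Solve (1 + r/52)^52 = 1.124323: r/52 = 1.124323^(1/52) − 1 = 0.002256, so r = 0.117313 = 11.731%.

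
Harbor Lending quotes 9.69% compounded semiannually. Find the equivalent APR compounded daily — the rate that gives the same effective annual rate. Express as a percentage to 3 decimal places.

9.464%

EAR = (1 + 0.0969/2)^2 − 1 = 0.099247.
Solve (1 + r/365)^365 = 1.099247: r/365 = 1.099247^(1/365) − 1 = 0.000259, so r = 0.094638 = 9.464%.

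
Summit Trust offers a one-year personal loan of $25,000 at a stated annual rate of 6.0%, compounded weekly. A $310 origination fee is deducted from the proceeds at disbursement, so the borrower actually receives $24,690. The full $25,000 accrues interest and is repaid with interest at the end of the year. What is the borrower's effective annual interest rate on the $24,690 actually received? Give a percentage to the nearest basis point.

7.51%

Amount owed after one year: 25,000 × (1 + 0.060/52)^52 = 25,000 × 1.061800 = $26,545.00.
Effective rate on net proceeds: 26,545.00 / 24,690 − 1 = 0.075131 = 7.51%.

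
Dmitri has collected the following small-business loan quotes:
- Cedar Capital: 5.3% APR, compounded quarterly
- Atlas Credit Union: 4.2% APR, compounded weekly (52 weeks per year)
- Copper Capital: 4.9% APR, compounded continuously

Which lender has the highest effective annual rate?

Cedar Capital

Cedar Capital: (1 + 0.053/4)^4 − 1 = 5.406%
Atlas Credit Union: (1 + 0.042/52)^52 − 1 = 4.288%
Copper Capital: e^0.049 − 1 = 5.022%
The highest effective annual rate is Cedar Capital at 5.406%.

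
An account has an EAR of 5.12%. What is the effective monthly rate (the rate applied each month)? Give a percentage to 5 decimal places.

The per-month rate i satisfies (1 + i)^12 = 1 + 0.0512.
i = 1.0512^(1/12) − 1 = 0.0041697 = 0.41697%.

0.41697%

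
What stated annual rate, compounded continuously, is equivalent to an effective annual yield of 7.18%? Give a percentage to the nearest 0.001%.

Continuous: nominal r satisfies e^r − 1 = 0.0718.
r = ln(1 + 0.0718) = ln(1.0718) = 0.069339 = 6.934%.

6.934%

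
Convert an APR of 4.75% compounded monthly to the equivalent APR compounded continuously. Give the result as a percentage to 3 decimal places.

EAR = (1 + 0.0475/12)^12 − 1 = 0.048548.
Equivalent continuous rate: r = ln(1 + 0.048548) = 0.047406 = 4.741%.

4.741%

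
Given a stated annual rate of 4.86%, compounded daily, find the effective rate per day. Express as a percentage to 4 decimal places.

0.0133%

With a nominal annual rate compounded daily, the periodic rate is the nominal rate divided by 365.
i = 0.0486 / 365 = 0.0001332 = 0.0133%.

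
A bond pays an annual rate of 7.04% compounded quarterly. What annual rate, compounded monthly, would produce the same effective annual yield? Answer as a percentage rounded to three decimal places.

EAR = (1 + 0.0704/4)^4 − 1 = 0.072280.
Solve (1 + r/12)^12 = 1.072280: r/12 = 1.072280^(1/12) − 1 = 0.005833, so r = 0.069991 = 6.999%.

6.999%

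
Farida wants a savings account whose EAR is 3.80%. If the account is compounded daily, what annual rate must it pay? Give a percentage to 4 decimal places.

(1 + r/365)^365 − 1 = 0.0380, so 1 + r/365 = 1.0380^(1/365).
r/365 = 0.000102, so r = 0.037298 = 3.7298%.

3.7298%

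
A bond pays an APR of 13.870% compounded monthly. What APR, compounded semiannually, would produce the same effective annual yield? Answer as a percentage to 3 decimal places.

14.277%

EAR = (1 + 0.13870/12)^12 − 1 = 0.147866.
Solve (1 + r/2)^2 = 1.147866: r/2 = 1.147866^(1/2) − 1 = 0.071385, so r = 0.142770 = 14.277%.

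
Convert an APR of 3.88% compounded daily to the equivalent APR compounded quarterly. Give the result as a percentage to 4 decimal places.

EAR = (1 + 0.0388/365)^365 − 1 = 0.039560.
Solve (1 + r/4)^4 = 1.039560: r/4 = 1.039560^(1/4) − 1 = 0.009747, so r = 0.038987 = 3.8987%.

3.8987%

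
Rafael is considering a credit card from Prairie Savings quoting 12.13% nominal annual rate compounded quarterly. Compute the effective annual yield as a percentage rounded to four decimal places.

12.6930%

EAR = (1 + 0.1213/4)^4 − 1.
= 1.126930 − 1 = 12.6930%.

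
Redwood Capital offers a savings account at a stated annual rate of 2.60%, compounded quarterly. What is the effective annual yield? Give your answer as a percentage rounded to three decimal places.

2.625%

EAR = (1 + 0.0260/4)^4 − 1.
= (1 + 0.006500)^4 − 1 = 1.026255 − 1 = 2.625%.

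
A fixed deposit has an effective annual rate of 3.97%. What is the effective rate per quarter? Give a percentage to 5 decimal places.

The per-quarter rate i satisfies (1 + i)^4 = 1 + 0.0397.
i = 1.0397^(1/4) − 1 = 0.0097806 = 0.97806%.

0.97806%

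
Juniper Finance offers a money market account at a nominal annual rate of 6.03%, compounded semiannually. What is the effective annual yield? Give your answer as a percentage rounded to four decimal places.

EAR = (1 + 0.0603/2)^2 − 1.
= (1 + 0.030150)^2 − 1 = 1.061209 − 1 = 6.1209%.

6.1209%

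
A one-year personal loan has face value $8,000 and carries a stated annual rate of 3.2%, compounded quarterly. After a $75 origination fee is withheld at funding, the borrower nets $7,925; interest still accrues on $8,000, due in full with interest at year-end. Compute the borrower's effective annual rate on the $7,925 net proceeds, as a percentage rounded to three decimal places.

4.216%

Amount owed after one year: 8,000 × (1 + 0.032/4)^4 = 8,000 × 1.032386 = $8,259.09.
Effective rate on net proceeds: 8,259.09 / 7,925 − 1 = 0.042156 = 4.216%.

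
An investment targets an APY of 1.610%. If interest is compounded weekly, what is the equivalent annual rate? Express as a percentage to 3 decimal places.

(1 + r/52)^52 − 1 = 0.01610, so 1 + r/52 = 1.01610^(1/52).
r/52 = 0.000307, so r = 0.015974 = 1.597%.

1.597%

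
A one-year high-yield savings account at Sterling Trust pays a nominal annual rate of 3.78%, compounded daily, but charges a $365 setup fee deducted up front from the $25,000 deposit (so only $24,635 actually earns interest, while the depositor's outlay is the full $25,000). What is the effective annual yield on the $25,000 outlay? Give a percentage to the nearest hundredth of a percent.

Value after one year: 24,635 × (1 + 0.0378/365)^365 = 24,635 × 1.038521 = $25,583.98.
Effective yield on the $25,000 outlay: 25,583.98 / 25,000 − 1 = 0.023359 = 2.34%.

2.34%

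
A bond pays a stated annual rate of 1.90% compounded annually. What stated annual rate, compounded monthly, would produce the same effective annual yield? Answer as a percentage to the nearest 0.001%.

Compounded annually, EAR = nominal = 0.019000.
Solve (1 + r/12)^12 = 1.019000: r/12 = 1.019000^(1/12) − 1 = 0.001570, so r = 0.018837 = 1.884%.

1.884%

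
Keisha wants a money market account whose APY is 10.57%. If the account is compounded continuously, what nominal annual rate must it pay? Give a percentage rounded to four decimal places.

10.0479%

Continuous: nominal r satisfies e^r − 1 = 0.1057.
r = ln(1 + 0.1057) = ln(1.1057) = 0.100479 = 10.0479%.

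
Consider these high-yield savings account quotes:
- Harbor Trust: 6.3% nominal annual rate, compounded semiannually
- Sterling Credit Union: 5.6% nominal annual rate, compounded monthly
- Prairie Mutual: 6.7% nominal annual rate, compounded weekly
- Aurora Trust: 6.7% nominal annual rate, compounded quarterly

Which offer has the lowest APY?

Harbor Trust: (1 + 0.063/2)^2 − 1 = 6.399%
Sterling Credit Union: (1 + 0.056/12)^12 − 1 = 5.746%
Prairie Mutual: (1 + 0.067/52)^52 − 1 = 6.925%
Aurora Trust: (1 + 0.067/4)^4 − 1 = 6.870%
The lowest effective annual rate is Sterling Credit Union at 5.746%.

Sterling Credit Union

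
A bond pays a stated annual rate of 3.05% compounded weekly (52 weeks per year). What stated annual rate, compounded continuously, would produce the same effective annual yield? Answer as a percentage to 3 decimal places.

3.049%

EAR = (1 + 0.0305/52)^52 − 1 = 0.030961.
Equivalent continuous rate: r = ln(1 + 0.030961) = 0.030491 = 3.049%.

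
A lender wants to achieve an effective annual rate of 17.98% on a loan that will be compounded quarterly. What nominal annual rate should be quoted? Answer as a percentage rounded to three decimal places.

(1 + r/4)^4 − 1 = 0.1798, so 1 + r/4 = 1.1798^(1/4).
r/4 = 0.042202, so r = 0.168810 = 16.881%.

16.881%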